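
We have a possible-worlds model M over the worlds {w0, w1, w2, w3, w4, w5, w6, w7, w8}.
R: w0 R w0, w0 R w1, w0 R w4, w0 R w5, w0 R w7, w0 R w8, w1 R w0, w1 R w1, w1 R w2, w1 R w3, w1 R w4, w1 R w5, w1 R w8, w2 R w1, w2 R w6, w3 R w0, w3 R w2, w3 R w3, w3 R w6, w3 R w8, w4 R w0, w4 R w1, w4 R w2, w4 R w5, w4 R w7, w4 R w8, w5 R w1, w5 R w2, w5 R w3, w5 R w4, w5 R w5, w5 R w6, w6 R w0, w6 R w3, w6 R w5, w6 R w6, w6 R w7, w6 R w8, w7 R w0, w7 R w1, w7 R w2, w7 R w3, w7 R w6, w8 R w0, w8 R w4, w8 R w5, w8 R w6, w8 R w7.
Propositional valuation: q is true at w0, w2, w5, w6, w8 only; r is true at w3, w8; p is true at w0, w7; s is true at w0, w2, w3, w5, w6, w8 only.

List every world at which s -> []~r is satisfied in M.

Let φ = s -> []~r. Evaluate φ at each world:
  w0 (successors {w0, w1, w4, w5, w7, w8}): φ is false.
  w1 (successors {w0, w1, w2, w3, w4, w5, w8}): φ is true.
  w2 (successors {w1, w6}): φ is true.
  w3 (successors {w0, w2, w3, w6, w8}): φ is false.
  w4 (successors {w0, w1, w2, w5, w7, w8}): φ is true.
  w5 (successors {w1, w2, w3, w4, w5, w6}): φ is false.
  w6 (successors {w0, w3, w5, w6, w7, w8}): φ is false.
  w7 (successors {w0, w1, w2, w3, w6}): φ is true.
  w8 (successors {w0, w4, w5, w6, w7}): φ is true.
For instance, at w2:
  At w2: s is true, []~r is true, so s -> []~r is true.
    At w2: []~r requires ~r at every successor {w1, w6}.
      At w1: ~r is true.
      At w6: ~r is true.
    So []~r is true at w2.
Satisfying worlds: {w1, w2, w4, w7, w8}

w1, w2, w4, w7, w8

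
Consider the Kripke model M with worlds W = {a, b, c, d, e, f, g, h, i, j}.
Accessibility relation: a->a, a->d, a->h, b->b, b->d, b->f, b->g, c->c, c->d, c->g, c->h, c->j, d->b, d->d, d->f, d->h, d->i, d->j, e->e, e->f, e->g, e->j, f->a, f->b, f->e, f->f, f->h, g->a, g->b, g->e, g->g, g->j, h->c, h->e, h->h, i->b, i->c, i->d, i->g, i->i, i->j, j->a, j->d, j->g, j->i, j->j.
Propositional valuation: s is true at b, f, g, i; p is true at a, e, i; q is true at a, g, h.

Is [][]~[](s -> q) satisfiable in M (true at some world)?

No

Let φ = [][]~[](s -> q). Evaluate φ at each world:
  a (successors {a, d, h}): φ is false.
  b (successors {b, d, f, g}): φ is false.
  c (successors {c, d, g, h, j}): φ is false.
  d (successors {b, d, f, h, i, j}): φ is false.
  e (successors {e, f, g, j}): φ is false.
  f (successors {a, b, e, f, h}): φ is false.
  g (successors {a, b, e, g, j}): φ is false.
  h (successors {c, e, h}): φ is false.
  i (successors {b, c, d, g, i, j}): φ is false.
  j (successors {a, d, g, i, j}): φ is false.
For instance, at i:
  At i: [][]~[](s -> q) requires []~[](s -> q) at every successor {b, c, d, g, i, j}.
    []~[](s -> q) fails at c, so [][]~[](s -> q) is false at i.
      At c: []~[](s -> q) requires ~[](s -> q) at every successor {c, d, g, h, j}.
        ~[](s -> q) fails at c, so []~[](s -> q) is false at c.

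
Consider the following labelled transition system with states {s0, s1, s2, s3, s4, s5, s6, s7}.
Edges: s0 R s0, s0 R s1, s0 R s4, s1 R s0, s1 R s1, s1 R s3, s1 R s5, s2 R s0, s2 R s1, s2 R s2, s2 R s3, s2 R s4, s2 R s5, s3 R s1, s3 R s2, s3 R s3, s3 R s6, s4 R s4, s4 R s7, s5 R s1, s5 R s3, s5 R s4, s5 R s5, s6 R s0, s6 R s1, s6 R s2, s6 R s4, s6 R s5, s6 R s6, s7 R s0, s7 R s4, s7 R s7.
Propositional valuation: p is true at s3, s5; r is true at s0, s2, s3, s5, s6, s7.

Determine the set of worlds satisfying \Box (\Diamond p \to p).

s4, s7

Let φ = \Box (\Diamond p \to p). Evaluate φ at each world:
  s0 (successors {s0, s1, s4}): φ is false.
  s1 (successors {s0, s1, s3, s5}): φ is false.
  s2 (successors {s0, s1, s2, s3, s4, s5}): φ is false.
  s3 (successors {s1, s2, s3, s6}): φ is false.
  s4 (successors {s4, s7}): φ is true.
  s5 (successors {s1, s3, s4, s5}): φ is false.
  s6 (successors {s0, s1, s2, s4, s5, s6}): φ is false.
  s7 (successors {s0, s4, s7}): φ is true.
For instance, at s3:
  At s3: \Box (\Diamond p \to p) requires \Diamond p \to p at every successor {s1, s2, s3, s6}.
    \Diamond p \to p fails at s1, so \Box (\Diamond p \to p) is false at s3.
      At s1: \Diamond p is true, p is false, so \Diamond p \to p is false.
Satisfying worlds: {s4, s7}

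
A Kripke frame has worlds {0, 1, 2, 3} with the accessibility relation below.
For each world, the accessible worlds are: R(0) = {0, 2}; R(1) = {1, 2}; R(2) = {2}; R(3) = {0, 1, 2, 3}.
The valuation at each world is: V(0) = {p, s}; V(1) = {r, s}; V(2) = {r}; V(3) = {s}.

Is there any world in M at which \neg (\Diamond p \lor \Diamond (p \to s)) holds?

Let φ = \neg (\Diamond p \lor \Diamond (p \to s)). Evaluate φ at each world:
  0 (successors {0, 2}): φ is false.
  1 (successors {1, 2}): φ is false.
  2 (successors {2}): φ is false.
  3 (successors {0, 1, 2, 3}): φ is false.
For instance, at 2:
  At 2: \Diamond p \lor \Diamond (p \to s) is true, so \neg (\Diamond p \lor \Diamond (p \to s)) is false.
    At 2: \Diamond p is false, \Diamond (p \to s) is true, so \Diamond p \lor \Diamond (p \to s) is true.
      At 2: \Diamond p requires p at some successor in {2}.
        At 2: p is false.
      So \Diamond p is false at 2.
      At 2: \Diamond (p \to s) requires p \to s at some successor in {2}.
        p \to s holds at 2, so \Diamond (p \to s) is true at 2.

No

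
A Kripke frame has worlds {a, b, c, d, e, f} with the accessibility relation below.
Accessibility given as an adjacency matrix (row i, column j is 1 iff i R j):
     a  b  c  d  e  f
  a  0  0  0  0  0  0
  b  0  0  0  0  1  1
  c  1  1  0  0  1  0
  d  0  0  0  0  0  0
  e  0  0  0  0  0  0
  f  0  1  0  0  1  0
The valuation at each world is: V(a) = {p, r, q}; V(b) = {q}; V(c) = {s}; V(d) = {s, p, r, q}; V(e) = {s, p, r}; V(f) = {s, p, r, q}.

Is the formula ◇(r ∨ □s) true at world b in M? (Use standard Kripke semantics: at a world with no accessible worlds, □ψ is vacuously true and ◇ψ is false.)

At b: ◇(r ∨ □s) requires r ∨ □s at some successor in {e, f}.
  r ∨ □s holds at e, so ◇(r ∨ □s) is true at b.
    At e: r is true, □s is true, so r ∨ □s is true.
      At e: no accessible worlds, so □s holds vacuously.

Yes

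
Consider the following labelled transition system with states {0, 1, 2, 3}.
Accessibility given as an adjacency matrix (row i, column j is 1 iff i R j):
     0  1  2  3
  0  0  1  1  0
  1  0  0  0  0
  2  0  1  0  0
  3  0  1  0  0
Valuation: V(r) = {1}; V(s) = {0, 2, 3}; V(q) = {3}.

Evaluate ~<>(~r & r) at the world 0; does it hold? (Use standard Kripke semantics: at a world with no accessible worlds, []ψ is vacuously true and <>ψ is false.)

At 0: <>(~r & r) is false, so ~<>(~r & r) is true.
  At 0: <>(~r & r) requires ~r & r at some successor in {1, 2}.
    At 1: ~r & r is false.
    At 2: ~r & r is false.
  So <>(~r & r) is false at 0.

Yes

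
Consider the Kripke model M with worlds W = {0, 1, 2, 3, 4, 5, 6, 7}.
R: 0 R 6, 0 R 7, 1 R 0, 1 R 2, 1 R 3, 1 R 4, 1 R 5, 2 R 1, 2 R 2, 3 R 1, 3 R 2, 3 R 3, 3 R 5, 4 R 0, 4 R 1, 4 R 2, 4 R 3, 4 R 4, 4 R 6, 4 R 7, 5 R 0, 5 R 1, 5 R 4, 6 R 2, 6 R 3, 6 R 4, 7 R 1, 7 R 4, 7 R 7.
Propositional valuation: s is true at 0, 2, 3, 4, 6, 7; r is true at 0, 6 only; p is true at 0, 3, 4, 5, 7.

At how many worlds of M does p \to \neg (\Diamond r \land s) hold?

6

Let φ = p \to \neg (\Diamond r \land s). Evaluate φ at each world:
  0 (successors {6, 7}): φ is false.
  1 (successors {0, 2, 3, 4, 5}): φ is true.
  2 (successors {1, 2}): φ is true.
  3 (successors {1, 2, 3, 5}): φ is true.
  4 (successors {0, 1, 2, 3, 4, 6, 7}): φ is false.
  5 (successors {0, 1, 4}): φ is true.
  6 (successors {2, 3, 4}): φ is true.
  7 (successors {1, 4, 7}): φ is true.
For instance, at 0:
  At 0: p is true, \neg (\Diamond r \land s) is false, so p \to \neg (\Diamond r \land s) is false.
    At 0: \Diamond r \land s is true, so \neg (\Diamond r \land s) is false.
      At 0: \Diamond r is true, s is true, so \Diamond r \land s is true.
Satisfying worlds: {1, 2, 3, 5, 6, 7}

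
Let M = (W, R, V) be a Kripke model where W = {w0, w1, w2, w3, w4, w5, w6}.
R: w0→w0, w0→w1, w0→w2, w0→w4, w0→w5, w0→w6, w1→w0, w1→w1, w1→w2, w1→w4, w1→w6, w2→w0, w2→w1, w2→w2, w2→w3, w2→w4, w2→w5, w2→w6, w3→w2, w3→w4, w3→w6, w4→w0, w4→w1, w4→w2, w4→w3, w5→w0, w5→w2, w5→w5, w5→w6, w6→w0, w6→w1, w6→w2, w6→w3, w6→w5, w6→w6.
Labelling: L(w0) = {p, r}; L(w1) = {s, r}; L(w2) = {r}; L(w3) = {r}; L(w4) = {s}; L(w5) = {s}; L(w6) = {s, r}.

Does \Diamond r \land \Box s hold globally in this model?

Let φ = \Diamond r \land \Box s. Evaluate φ at each world:
  w0 (successors {w0, w1, w2, w4, w5, w6}): φ is false.
  w1 (successors {w0, w1, w2, w4, w6}): φ is false.
  w2 (successors {w0, w1, w2, w3, w4, w5, w6}): φ is false.
  w3 (successors {w2, w4, w6}): φ is false.
  w4 (successors {w0, w1, w2, w3}): φ is false.
  w5 (successors {w0, w2, w5, w6}): φ is false.
  w6 (successors {w0, w1, w2, w3, w5, w6}): φ is false.
Detail at w0 (counterexample):
  At w0: \Diamond r is true, \Box s is false, so \Diamond r \land \Box s is false.
    At w0: \Diamond r requires r at some successor in {w0, w1, w2, w4, w5, w6}.
      r holds at w0, so \Diamond r is true at w0.
    At w0: \Box s requires s at every successor {w0, w1, w2, w4, w5, w6}.
      s fails at w0, so \Box s is false at w0.

No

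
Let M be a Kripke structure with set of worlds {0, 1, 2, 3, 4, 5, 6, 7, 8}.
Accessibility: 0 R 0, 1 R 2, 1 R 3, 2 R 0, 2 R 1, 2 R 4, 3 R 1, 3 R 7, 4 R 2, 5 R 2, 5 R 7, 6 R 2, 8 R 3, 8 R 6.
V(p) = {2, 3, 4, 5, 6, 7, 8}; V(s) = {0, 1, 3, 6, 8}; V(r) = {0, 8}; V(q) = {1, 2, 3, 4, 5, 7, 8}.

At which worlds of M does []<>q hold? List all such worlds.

Let φ = []<>q. Evaluate φ at each world:
  0 (successors {0}): φ is false.
  1 (successors {2, 3}): φ is true.
  2 (successors {0, 1, 4}): φ is false.
  3 (successors {1, 7}): φ is false.
  4 (successors {2}): φ is true.
  5 (successors {2, 7}): φ is false.
  6 (successors {2}): φ is true.
  7 (successors ∅): φ is true.
  8 (successors {3, 6}): φ is true.
For instance, at 6:
  At 6: []<>q requires <>q at every successor {2}.
      At 2: <>q requires q at some successor in {0, 1, 4}.
        q holds at 1, so <>q is true at 2.
  So []<>q is true at 6.
Satisfying worlds: {1, 4, 6, 7, 8}

1, 4, 6, 7, 8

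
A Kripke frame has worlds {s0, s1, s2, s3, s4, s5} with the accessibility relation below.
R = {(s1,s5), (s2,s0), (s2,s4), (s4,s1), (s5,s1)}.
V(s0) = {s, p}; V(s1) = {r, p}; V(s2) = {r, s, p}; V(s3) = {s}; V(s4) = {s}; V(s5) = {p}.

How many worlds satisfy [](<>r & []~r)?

2

Let φ = [](<>r & []~r). Evaluate φ at each world:
  s0 (successors ∅): φ is true.
  s1 (successors {s5}): φ is false.
  s2 (successors {s0, s4}): φ is false.
  s3 (successors ∅): φ is true.
  s4 (successors {s1}): φ is false.
  s5 (successors {s1}): φ is false.
For instance, at s4:
  At s4: [](<>r & []~r) requires <>r & []~r at every successor {s1}.
    <>r & []~r fails at s1, so [](<>r & []~r) is false at s4.
      At s1: <>r is false, []~r is true, so <>r & []~r is false.
Satisfying worlds: {s0, s3}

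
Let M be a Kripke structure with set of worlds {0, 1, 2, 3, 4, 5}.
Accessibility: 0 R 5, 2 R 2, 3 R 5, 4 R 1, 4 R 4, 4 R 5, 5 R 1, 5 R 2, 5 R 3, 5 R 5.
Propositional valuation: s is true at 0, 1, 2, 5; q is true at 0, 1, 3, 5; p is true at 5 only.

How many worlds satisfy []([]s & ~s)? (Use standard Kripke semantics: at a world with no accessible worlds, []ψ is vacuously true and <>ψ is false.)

Recall that []ψ holds at a world iff ψ holds at every accessible world, and <>ψ holds iff ψ holds at some accessible world.
Let φ = []([]s & ~s). Evaluate φ at each world:
  0 (successors {5}): φ is false.
  1 (successors ∅): φ is true.
  2 (successors {2}): φ is false.
  3 (successors {5}): φ is false.
  4 (successors {1, 4, 5}): φ is false.
  5 (successors {1, 2, 3, 5}): φ is false.
For instance, at 3:
  At 3: []([]s & ~s) requires []s & ~s at every successor {5}.
    []s & ~s fails at 5, so []([]s & ~s) is false at 3.
      At 5: []s is false, ~s is false, so []s & ~s is false.
Satisfying worlds: {1}

1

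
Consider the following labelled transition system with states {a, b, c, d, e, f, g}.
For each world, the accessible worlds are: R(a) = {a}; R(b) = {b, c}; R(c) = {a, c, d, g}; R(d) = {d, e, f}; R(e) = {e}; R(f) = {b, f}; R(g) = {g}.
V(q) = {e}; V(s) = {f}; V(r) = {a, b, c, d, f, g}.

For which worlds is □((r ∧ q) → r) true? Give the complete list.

Let φ = □((r ∧ q) → r). Evaluate φ at each world:
  a (successors {a}): φ is true.
  b (successors {b, c}): φ is true.
  c (successors {a, c, d, g}): φ is true.
  d (successors {d, e, f}): φ is true.
  e (successors {e}): φ is true.
  f (successors {b, f}): φ is true.
  g (successors {g}): φ is true.
For instance, at d:
  At d: □((r ∧ q) → r) requires (r ∧ q) → r at every successor {d, e, f}.
    At d: (r ∧ q) → r is true.
    At e: (r ∧ q) → r is true.
    At f: (r ∧ q) → r is true.
  So □((r ∧ q) → r) is true at d.
Satisfying worlds: {a, b, c, d, e, f, g}

a, b, c, d, e, f, g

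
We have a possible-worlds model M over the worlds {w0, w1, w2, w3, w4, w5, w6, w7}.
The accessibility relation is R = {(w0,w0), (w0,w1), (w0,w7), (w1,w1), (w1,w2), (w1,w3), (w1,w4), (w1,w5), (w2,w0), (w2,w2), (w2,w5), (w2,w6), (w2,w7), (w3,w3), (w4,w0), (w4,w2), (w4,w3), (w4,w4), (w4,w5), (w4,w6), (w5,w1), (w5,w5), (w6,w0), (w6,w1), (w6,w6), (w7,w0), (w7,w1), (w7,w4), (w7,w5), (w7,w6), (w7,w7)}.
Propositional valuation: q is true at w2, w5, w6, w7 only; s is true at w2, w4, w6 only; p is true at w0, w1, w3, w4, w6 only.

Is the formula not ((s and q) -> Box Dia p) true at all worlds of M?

No

Let φ = not ((s and q) -> Box Dia p). Evaluate φ at each world:
  w0 (successors {w0, w1, w7}): φ is false.
  w1 (successors {w1, w2, w3, w4, w5}): φ is false.
  w2 (successors {w0, w2, w5, w6, w7}): φ is false.
  w3 (successors {w3}): φ is false.
  w4 (successors {w0, w2, w3, w4, w5, w6}): φ is false.
  w5 (successors {w1, w5}): φ is false.
  w6 (successors {w0, w1, w6}): φ is false.
  w7 (successors {w0, w1, w4, w5, w6, w7}): φ is false.
Detail at w0 (counterexample):
  At w0: (s and q) -> Box Dia p is true, so not ((s and q) -> Box Dia p) is false.
    At w0: s and q is false, Box Dia p is true, so (s and q) -> Box Dia p is true.
      At w0: Box Dia p requires Dia p at every successor {w0, w1, w7}.
        At w0: Dia p is true.
        At w1: Dia p is true.
        At w7: Dia p is true.
      So Box Dia p is true at w0.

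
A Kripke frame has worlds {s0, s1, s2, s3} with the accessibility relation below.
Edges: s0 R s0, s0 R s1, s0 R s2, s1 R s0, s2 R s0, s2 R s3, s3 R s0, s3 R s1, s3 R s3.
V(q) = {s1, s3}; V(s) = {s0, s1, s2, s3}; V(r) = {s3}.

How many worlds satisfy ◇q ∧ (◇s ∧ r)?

Let φ = ◇q ∧ (◇s ∧ r). Evaluate φ at each world:
  s0 (successors {s0, s1, s2}): φ is false.
  s1 (successors {s0}): φ is false.
  s2 (successors {s0, s3}): φ is false.
  s3 (successors {s0, s1, s3}): φ is true.
For instance, at s3:
  At s3: ◇q is true, ◇s ∧ r is true, so ◇q ∧ (◇s ∧ r) is true.
    At s3: ◇q requires q at some successor in {s0, s1, s3}.
      q holds at s1, so ◇q is true at s3.
    At s3: ◇s is true, r is true, so ◇s ∧ r is true.
      At s3: ◇s requires s at some successor in {s0, s1, s3}.
        s holds at s0, so ◇s is true at s3.
Satisfying worlds: {s3}

1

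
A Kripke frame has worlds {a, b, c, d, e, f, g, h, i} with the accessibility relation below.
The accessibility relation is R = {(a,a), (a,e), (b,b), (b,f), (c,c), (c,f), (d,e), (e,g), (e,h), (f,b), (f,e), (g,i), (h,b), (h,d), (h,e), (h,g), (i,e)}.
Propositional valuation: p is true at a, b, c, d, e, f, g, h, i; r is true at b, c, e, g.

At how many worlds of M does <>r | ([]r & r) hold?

Let φ = <>r | ([]r & r). Evaluate φ at each world:
  a (successors {a, e}): φ is true.
  b (successors {b, f}): φ is true.
  c (successors {c, f}): φ is true.
  d (successors {e}): φ is true.
  e (successors {g, h}): φ is true.
  f (successors {b, e}): φ is true.
  g (successors {i}): φ is false.
  h (successors {b, d, e, g}): φ is true.
  i (successors {e}): φ is true.
For instance, at i:
  At i: <>r is true, []r & r is false, so <>r | ([]r & r) is true.
    At i: <>r requires r at some successor in {e}.
      r holds at e, so <>r is true at i.
    At i: []r is true, r is false, so []r & r is false.
      At i: []r requires r at every successor {e}.
        At e: r is true.
      So []r is true at i.
Satisfying worlds: {a, b, c, d, e, f, h, i}

8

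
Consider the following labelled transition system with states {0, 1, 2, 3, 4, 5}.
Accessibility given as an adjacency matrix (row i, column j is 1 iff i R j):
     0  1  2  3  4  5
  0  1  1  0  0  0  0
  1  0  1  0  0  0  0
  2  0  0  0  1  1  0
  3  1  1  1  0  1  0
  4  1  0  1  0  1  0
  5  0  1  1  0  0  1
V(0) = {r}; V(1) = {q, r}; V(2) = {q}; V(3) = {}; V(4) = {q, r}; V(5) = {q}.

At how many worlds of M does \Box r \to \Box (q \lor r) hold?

6

Recall that \Box ψ holds at a world iff ψ holds at every accessible world, and \Diamond ψ holds iff ψ holds at some accessible world.
Let φ = \Box r \to \Box (q \lor r). Evaluate φ at each world:
  0 (successors {0, 1}): φ is true.
  1 (successors {1}): φ is true.
  2 (successors {3, 4}): φ is true.
  3 (successors {0, 1, 2, 4}): φ is true.
  4 (successors {0, 2, 4}): φ is true.
  5 (successors {1, 2, 5}): φ is true.
For instance, at 5:
  At 5: \Box r is false, \Box (q \lor r) is true, so \Box r \to \Box (q \lor r) is true.
    At 5: \Box r requires r at every successor {1, 2, 5}.
      r fails at 2, so \Box r is false at 5.
    At 5: \Box (q \lor r) requires q \lor r at every successor {1, 2, 5}.
      At 1: q \lor r is true.
      At 2: q \lor r is true.
      At 5: q \lor r is true.
    So \Box (q \lor r) is true at 5.
Satisfying worlds: {0, 1, 2, 3, 4, 5}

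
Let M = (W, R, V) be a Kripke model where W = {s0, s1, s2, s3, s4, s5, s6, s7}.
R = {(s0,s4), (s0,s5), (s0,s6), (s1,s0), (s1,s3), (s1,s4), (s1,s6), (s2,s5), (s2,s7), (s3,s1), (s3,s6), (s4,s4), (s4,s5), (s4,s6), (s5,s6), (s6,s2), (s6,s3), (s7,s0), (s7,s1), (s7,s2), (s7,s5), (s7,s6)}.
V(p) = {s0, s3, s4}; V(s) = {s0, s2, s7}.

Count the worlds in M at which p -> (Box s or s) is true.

Let φ = p -> (Box s or s). Evaluate φ at each world:
  s0 (successors {s4, s5, s6}): φ is true.
  s1 (successors {s0, s3, s4, s6}): φ is true.
  s2 (successors {s5, s7}): φ is true.
  s3 (successors {s1, s6}): φ is false.
  s4 (successors {s4, s5, s6}): φ is false.
  s5 (successors {s6}): φ is true.
  s6 (successors {s2, s3}): φ is true.
  s7 (successors {s0, s1, s2, s5, s6}): φ is true.
For instance, at s3:
  At s3: p is true, Box s or s is false, so p -> (Box s or s) is false.
    At s3: Box s is false, s is false, so Box s or s is false.
      At s3: Box s requires s at every successor {s1, s6}.
        s fails at s1, so Box s is false at s3.
Satisfying worlds: {s0, s1, s2, s5, s6, s7}

6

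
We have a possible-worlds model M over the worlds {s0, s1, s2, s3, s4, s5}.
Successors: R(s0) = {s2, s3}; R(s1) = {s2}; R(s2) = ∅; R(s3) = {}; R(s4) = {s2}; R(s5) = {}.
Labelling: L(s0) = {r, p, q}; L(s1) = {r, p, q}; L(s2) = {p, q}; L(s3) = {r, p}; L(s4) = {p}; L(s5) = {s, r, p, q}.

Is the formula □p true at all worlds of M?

Yes

Let φ = □p. Evaluate φ at each world:
  s0 (successors {s2, s3}): φ is true.
  s1 (successors {s2}): φ is true.
  s2 (successors ∅): φ is true.
  s3 (successors ∅): φ is true.
  s4 (successors {s2}): φ is true.
  s5 (successors ∅): φ is true.
For instance, at s4:
  At s4: □p requires p at every successor {s2}.
    At s2: p is true.
  So □p is true at s4.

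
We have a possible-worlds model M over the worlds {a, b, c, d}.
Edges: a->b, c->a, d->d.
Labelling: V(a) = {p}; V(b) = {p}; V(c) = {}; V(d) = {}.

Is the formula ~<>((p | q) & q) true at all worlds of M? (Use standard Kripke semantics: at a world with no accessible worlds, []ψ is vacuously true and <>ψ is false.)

Yes

Recall that <>ψ holds at a world iff ψ holds at some accessible world.
Let φ = ~<>((p | q) & q). Evaluate φ at each world:
  a (successors {b}): φ is true.
  b (successors ∅): φ is true.
  c (successors {a}): φ is true.
  d (successors {d}): φ is true.
For instance, at a:
  At a: <>((p | q) & q) is false, so ~<>((p | q) & q) is true.
    At a: <>((p | q) & q) requires (p | q) & q at some successor in {b}.
      At b: (p | q) & q is false.
    So <>((p | q) & q) is false at a.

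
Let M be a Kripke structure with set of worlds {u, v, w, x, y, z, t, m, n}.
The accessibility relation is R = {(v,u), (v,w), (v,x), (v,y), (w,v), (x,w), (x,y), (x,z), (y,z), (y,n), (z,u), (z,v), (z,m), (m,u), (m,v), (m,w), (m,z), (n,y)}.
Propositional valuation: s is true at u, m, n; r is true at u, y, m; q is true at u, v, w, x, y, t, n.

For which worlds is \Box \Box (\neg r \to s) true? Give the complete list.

u, t

Let φ = \Box \Box (\neg r \to s). Evaluate φ at each world:
  u (successors ∅): φ is true.
  v (successors {u, w, x, y}): φ is false.
  w (successors {v}): φ is false.
  x (successors {w, y, z}): φ is false.
  y (successors {z, n}): φ is false.
  z (successors {u, v, m}): φ is false.
  t (successors ∅): φ is true.
  m (successors {u, v, w, z}): φ is false.
  n (successors {y}): φ is false.
For instance, at m:
  At m: \Box \Box (\neg r \to s) requires \Box (\neg r \to s) at every successor {u, v, w, z}.
    \Box (\neg r \to s) fails at v, so \Box \Box (\neg r \to s) is false at m.
      At v: \Box (\neg r \to s) requires \neg r \to s at every successor {u, w, x, y}.
        \neg r \to s fails at w, so \Box (\neg r \to s) is false at v.
Satisfying worlds: {u, t}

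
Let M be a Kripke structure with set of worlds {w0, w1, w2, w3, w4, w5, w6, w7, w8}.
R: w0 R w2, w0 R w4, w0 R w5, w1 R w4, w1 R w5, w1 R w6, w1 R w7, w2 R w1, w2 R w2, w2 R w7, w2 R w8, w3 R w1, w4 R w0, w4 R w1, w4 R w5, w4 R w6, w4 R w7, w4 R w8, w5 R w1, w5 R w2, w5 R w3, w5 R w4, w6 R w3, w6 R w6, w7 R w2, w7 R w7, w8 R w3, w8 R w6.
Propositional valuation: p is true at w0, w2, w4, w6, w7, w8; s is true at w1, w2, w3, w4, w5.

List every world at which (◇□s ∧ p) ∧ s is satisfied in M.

Let φ = (◇□s ∧ p) ∧ s. Evaluate φ at each world:
  w0 (successors {w2, w4, w5}): φ is false.
  w1 (successors {w4, w5, w6, w7}): φ is false.
  w2 (successors {w1, w2, w7, w8}): φ is false.
  w3 (successors {w1}): φ is false.
  w4 (successors {w0, w1, w5, w6, w7, w8}): φ is true.
  w5 (successors {w1, w2, w3, w4}): φ is false.
  w6 (successors {w3, w6}): φ is false.
  w7 (successors {w2, w7}): φ is false.
  w8 (successors {w3, w6}): φ is false.
For instance, at w4:
  At w4: ◇□s ∧ p is true, s is true, so (◇□s ∧ p) ∧ s is true.
    At w4: ◇□s is true, p is true, so ◇□s ∧ p is true.
      At w4: ◇□s requires □s at some successor in {w0, w1, w5, w6, w7, w8}.
        □s holds at w0, so ◇□s is true at w4.
Satisfying worlds: {w4}

w4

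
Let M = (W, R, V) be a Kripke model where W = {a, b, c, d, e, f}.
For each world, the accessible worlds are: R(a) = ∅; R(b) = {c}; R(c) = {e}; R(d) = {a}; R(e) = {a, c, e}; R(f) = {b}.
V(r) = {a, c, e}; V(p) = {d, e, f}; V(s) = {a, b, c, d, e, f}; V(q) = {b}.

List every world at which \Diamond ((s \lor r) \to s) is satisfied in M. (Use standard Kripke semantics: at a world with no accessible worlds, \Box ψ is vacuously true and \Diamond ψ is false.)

Recall that \Diamond ψ holds at a world iff ψ holds at some accessible world.
Let φ = \Diamond ((s \lor r) \to s). Evaluate φ at each world:
  a (successors ∅): φ is false.
  b (successors {c}): φ is true.
  c (successors {e}): φ is true.
  d (successors {a}): φ is true.
  e (successors {a, c, e}): φ is true.
  f (successors {b}): φ is true.
For instance, at f:
  At f: \Diamond ((s \lor r) \to s) requires (s \lor r) \to s at some successor in {b}.
    (s \lor r) \to s holds at b, so \Diamond ((s \lor r) \to s) is true at f.
Satisfying worlds: {b, c, d, e, f}

b, c, d, e, f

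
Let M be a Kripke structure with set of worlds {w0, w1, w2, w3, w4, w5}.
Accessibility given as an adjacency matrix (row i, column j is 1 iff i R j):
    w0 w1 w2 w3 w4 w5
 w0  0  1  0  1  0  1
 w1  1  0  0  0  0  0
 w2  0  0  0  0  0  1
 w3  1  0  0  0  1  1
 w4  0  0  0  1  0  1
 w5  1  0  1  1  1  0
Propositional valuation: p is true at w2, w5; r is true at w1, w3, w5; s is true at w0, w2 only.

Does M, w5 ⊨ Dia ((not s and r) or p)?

At w5: Dia ((not s and r) or p) requires (not s and r) or p at some successor in {w0, w2, w3, w4}.
  (not s and r) or p holds at w2, so Dia ((not s and r) or p) is true at w5.

Yes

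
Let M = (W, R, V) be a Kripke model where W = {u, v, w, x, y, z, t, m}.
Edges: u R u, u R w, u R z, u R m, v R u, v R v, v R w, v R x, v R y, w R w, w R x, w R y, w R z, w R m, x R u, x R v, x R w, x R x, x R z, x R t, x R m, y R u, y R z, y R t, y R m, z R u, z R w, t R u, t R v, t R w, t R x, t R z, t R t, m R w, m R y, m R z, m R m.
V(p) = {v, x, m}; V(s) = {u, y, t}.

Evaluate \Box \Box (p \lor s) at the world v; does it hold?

No

At v: \Box \Box (p \lor s) requires \Box (p \lor s) at every successor {u, v, w, x, y}.
  \Box (p \lor s) fails at u, so \Box \Box (p \lor s) is false at v.
    At u: \Box (p \lor s) requires p \lor s at every successor {u, w, z, m}.
      p \lor s fails at w, so \Box (p \lor s) is false at u.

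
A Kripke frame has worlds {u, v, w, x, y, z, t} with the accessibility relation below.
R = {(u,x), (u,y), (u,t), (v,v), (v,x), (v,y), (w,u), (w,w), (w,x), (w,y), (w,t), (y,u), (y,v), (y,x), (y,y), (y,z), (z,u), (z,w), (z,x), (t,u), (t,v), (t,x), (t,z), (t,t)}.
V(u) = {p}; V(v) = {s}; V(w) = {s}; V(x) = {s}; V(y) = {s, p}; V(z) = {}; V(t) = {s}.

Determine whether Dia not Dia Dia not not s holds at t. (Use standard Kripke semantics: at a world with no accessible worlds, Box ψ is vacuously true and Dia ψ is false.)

At t: Dia not Dia Dia not not s requires not Dia Dia not not s at some successor in {u, v, x, z, t}.
  not Dia Dia not not s holds at x, so Dia not Dia Dia not not s is true at t.
    At x: Dia Dia not not s is false, so not Dia Dia not not s is true.
      At x: no accessible worlds, so Dia Dia not not s is false.

Yes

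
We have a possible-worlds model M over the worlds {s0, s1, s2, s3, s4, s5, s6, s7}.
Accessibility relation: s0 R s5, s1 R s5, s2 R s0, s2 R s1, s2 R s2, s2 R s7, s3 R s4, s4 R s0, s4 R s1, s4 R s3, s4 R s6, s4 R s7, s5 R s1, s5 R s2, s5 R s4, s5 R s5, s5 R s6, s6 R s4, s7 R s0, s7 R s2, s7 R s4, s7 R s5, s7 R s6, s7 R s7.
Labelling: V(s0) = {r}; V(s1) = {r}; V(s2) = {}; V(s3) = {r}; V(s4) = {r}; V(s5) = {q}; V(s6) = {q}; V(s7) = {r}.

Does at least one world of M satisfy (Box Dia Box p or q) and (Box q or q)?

Yes

Let φ = (Box Dia Box p or q) and (Box q or q). Evaluate φ at each world:
  s0 (successors {s5}): φ is false.
  s1 (successors {s5}): φ is false.
  s2 (successors {s0, s1, s2, s7}): φ is false.
  s3 (successors {s4}): φ is false.
  s4 (successors {s0, s1, s3, s6, s7}): φ is false.
  s5 (successors {s1, s2, s4, s5, s6}): φ is true.
  s6 (successors {s4}): φ is true.
  s7 (successors {s0, s2, s4, s5, s6, s7}): φ is false.
Detail at s5 (witness):
  At s5: Box Dia Box p or q is true, Box q or q is true, so (Box Dia Box p or q) and (Box q or q) is true.
    At s5: Box Dia Box p is false, q is true, so Box Dia Box p or q is true.
      At s5: Box Dia Box p requires Dia Box p at every successor {s1, s2, s4, s5, s6}.
        Dia Box p fails at s1, so Box Dia Box p is false at s5.
    At s5: Box q is false, q is true, so Box q or q is true.
      At s5: Box q requires q at every successor {s1, s2, s4, s5, s6}.
        q fails at s1, so Box q is false at s5.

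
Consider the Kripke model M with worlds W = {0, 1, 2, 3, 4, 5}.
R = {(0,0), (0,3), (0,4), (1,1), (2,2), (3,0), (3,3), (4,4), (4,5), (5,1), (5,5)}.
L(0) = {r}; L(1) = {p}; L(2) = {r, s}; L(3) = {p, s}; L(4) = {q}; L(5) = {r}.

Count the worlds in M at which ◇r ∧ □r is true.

Let φ = ◇r ∧ □r. Evaluate φ at each world:
  0 (successors {0, 3, 4}): φ is false.
  1 (successors {1}): φ is false.
  2 (successors {2}): φ is true.
  3 (successors {0, 3}): φ is false.
  4 (successors {4, 5}): φ is false.
  5 (successors {1, 5}): φ is false.
For instance, at 4:
  At 4: ◇r is true, □r is false, so ◇r ∧ □r is false.
    At 4: ◇r requires r at some successor in {4, 5}.
      r holds at 5, so ◇r is true at 4.
    At 4: □r requires r at every successor {4, 5}.
      r fails at 4, so □r is false at 4.
Satisfying worlds: {2}

1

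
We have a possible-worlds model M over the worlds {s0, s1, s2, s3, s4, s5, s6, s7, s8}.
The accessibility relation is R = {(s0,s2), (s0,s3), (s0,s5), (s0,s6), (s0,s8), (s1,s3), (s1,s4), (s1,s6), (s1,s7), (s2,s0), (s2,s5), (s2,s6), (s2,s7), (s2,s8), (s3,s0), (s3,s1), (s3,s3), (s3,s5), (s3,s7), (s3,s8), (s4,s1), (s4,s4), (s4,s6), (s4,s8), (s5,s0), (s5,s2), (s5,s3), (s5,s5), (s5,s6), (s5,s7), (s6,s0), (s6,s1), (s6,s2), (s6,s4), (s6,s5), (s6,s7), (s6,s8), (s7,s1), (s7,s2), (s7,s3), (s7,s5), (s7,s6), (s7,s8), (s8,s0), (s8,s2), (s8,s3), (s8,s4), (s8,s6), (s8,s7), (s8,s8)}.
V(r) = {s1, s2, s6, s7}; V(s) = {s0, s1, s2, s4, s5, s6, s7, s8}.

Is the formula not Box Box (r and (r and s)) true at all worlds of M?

Let φ = not Box Box (r and (r and s)). Evaluate φ at each world:
  s0 (successors {s2, s3, s5, s6, s8}): φ is true.
  s1 (successors {s3, s4, s6, s7}): φ is true.
  s2 (successors {s0, s5, s6, s7, s8}): φ is true.
  s3 (successors {s0, s1, s3, s5, s7, s8}): φ is true.
  s4 (successors {s1, s4, s6, s8}): φ is true.
  s5 (successors {s0, s2, s3, s5, s6, s7}): φ is true.
  s6 (successors {s0, s1, s2, s4, s5, s7, s8}): φ is true.
  s7 (successors {s1, s2, s3, s5, s6, s8}): φ is true.
  s8 (successors {s0, s2, s3, s4, s6, s7, s8}): φ is true.
For instance, at s3:
  At s3: Box Box (r and (r and s)) is false, so not Box Box (r and (r and s)) is true.
    At s3: Box Box (r and (r and s)) requires Box (r and (r and s)) at every successor {s0, s1, s3, s5, s7, s8}.
      Box (r and (r and s)) fails at s0, so Box Box (r and (r and s)) is false at s3.

Yes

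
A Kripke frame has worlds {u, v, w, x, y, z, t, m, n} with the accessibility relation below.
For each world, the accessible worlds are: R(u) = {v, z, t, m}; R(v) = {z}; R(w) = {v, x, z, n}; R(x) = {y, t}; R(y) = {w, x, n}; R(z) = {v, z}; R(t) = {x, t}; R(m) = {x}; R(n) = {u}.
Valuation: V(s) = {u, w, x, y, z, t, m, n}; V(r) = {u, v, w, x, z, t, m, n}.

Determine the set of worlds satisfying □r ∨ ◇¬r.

Let φ = □r ∨ ◇¬r. Evaluate φ at each world:
  u (successors {v, z, t, m}): φ is true.
  v (successors {z}): φ is true.
  w (successors {v, x, z, n}): φ is true.
  x (successors {y, t}): φ is true.
  y (successors {w, x, n}): φ is true.
  z (successors {v, z}): φ is true.
  t (successors {x, t}): φ is true.
  m (successors {x}): φ is true.
  n (successors {u}): φ is true.
For instance, at n:
  At n: □r is true, ◇¬r is false, so □r ∨ ◇¬r is true.
    At n: □r requires r at every successor {u}.
      At u: r is true.
    So □r is true at n.
    At n: ◇¬r requires ¬r at some successor in {u}.
      At u: ¬r is false.
    So ◇¬r is false at n.
Satisfying worlds: {u, v, w, x, y, z, t, m, n}

u, v, w, x, y, z, t, m, n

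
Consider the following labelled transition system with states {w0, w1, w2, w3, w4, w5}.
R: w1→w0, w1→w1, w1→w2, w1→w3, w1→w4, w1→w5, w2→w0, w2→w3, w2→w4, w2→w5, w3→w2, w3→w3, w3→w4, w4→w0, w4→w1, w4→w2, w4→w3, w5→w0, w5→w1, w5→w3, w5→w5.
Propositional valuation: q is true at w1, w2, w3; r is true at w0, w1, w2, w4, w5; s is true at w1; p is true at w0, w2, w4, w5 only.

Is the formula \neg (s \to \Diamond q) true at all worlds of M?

Let φ = \neg (s \to \Diamond q). Evaluate φ at each world:
  w0 (successors ∅): φ is false.
  w1 (successors {w0, w1, w2, w3, w4, w5}): φ is false.
  w2 (successors {w0, w3, w4, w5}): φ is false.
  w3 (successors {w2, w3, w4}): φ is false.
  w4 (successors {w0, w1, w2, w3}): φ is false.
  w5 (successors {w0, w1, w3, w5}): φ is false.
Detail at w0 (counterexample):
  At w0: s \to \Diamond q is true, so \neg (s \to \Diamond q) is false.
    At w0: s is false, \Diamond q is false, so s \to \Diamond q is true.
      At w0: no accessible worlds, so \Diamond q is false.

No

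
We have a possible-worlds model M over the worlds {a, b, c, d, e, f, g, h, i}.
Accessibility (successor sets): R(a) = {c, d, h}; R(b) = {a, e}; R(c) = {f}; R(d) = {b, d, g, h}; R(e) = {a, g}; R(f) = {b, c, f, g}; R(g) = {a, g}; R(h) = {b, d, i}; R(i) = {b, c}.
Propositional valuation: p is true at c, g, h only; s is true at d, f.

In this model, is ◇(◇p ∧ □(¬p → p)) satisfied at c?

At c: ◇(◇p ∧ □(¬p → p)) requires ◇p ∧ □(¬p → p) at some successor in {f}.
  At f: ◇p ∧ □(¬p → p) is false.
So ◇(◇p ∧ □(¬p → p)) is false at c.

No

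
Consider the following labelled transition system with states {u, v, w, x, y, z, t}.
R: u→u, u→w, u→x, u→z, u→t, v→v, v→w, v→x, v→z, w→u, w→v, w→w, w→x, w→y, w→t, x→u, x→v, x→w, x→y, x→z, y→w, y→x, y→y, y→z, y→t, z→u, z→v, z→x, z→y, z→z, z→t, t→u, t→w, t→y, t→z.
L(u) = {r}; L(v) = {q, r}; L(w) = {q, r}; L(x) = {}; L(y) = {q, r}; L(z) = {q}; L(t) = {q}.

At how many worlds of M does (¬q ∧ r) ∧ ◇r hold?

1

Let φ = (¬q ∧ r) ∧ ◇r. Evaluate φ at each world:
  u (successors {u, w, x, z, t}): φ is true.
  v (successors {v, w, x, z}): φ is false.
  w (successors {u, v, w, x, y, t}): φ is false.
  x (successors {u, v, w, y, z}): φ is false.
  y (successors {w, x, y, z, t}): φ is false.
  z (successors {u, v, x, y, z, t}): φ is false.
  t (successors {u, w, y, z}): φ is false.
For instance, at y:
  At y: ¬q ∧ r is false, ◇r is true, so (¬q ∧ r) ∧ ◇r is false.
    At y: ◇r requires r at some successor in {w, x, y, z, t}.
      r holds at w, so ◇r is true at y.
Satisfying worlds: {u}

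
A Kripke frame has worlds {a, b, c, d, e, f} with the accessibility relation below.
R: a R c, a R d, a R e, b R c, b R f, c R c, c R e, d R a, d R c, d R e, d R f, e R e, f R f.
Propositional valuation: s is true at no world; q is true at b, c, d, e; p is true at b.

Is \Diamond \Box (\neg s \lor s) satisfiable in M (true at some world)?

Yes

Recall that \Box ψ holds at a world iff ψ holds at every accessible world, and \Diamond ψ holds iff ψ holds at some accessible world.
Let φ = \Diamond \Box (\neg s \lor s). Evaluate φ at each world:
  a (successors {c, d, e}): φ is true.
  b (successors {c, f}): φ is true.
  c (successors {c, e}): φ is true.
  d (successors {a, c, e, f}): φ is true.
  e (successors {e}): φ is true.
  f (successors {f}): φ is true.
Detail at a (witness):
  At a: \Diamond \Box (\neg s \lor s) requires \Box (\neg s \lor s) at some successor in {c, d, e}.
    \Box (\neg s \lor s) holds at c, so \Diamond \Box (\neg s \lor s) is true at a.
      At c: \Box (\neg s \lor s) requires \neg s \lor s at every successor {c, e}.
        At c: \neg s \lor s is true.
        At e: \neg s \lor s is true.
      So \Box (\neg s \lor s) is true at c.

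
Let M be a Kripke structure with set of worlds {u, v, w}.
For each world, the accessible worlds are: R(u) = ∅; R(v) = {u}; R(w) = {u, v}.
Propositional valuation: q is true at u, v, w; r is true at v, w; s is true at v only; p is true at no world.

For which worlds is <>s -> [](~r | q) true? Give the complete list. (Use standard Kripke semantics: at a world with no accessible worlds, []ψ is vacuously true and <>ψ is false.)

u, v, w

Let φ = <>s -> [](~r | q). Evaluate φ at each world:
  u (successors ∅): φ is true.
  v (successors {u}): φ is true.
  w (successors {u, v}): φ is true.
For instance, at w:
  At w: <>s is true, [](~r | q) is true, so <>s -> [](~r | q) is true.
    At w: <>s requires s at some successor in {u, v}.
      s holds at v, so <>s is true at w.
    At w: [](~r | q) requires ~r | q at every successor {u, v}.
      At u: ~r | q is true.
      At v: ~r | q is true.
    So [](~r | q) is true at w.
Satisfying worlds: {u, v, w}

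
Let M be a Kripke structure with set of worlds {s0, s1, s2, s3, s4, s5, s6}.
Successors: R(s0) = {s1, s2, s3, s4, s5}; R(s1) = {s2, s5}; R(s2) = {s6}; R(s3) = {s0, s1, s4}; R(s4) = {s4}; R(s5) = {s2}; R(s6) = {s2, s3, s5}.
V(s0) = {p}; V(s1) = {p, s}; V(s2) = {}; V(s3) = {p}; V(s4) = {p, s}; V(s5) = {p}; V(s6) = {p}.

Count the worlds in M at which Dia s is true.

Let φ = Dia s. Evaluate φ at each world:
  s0 (successors {s1, s2, s3, s4, s5}): φ is true.
  s1 (successors {s2, s5}): φ is false.
  s2 (successors {s6}): φ is false.
  s3 (successors {s0, s1, s4}): φ is true.
  s4 (successors {s4}): φ is true.
  s5 (successors {s2}): φ is false.
  s6 (successors {s2, s3, s5}): φ is false.
For instance, at s0:
  At s0: Dia s requires s at some successor in {s1, s2, s3, s4, s5}.
    s holds at s1, so Dia s is true at s0.
Satisfying worlds: {s0, s3, s4}

3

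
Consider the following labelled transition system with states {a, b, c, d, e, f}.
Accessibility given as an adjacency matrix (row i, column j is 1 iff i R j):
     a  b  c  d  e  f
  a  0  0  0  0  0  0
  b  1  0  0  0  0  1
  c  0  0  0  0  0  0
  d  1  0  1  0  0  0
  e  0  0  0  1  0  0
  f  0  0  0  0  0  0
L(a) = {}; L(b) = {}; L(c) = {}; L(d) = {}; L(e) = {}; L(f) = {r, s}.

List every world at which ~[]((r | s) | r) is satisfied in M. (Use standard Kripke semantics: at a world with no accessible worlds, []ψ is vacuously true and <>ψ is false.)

b, d, e

Let φ = ~[]((r | s) | r). Evaluate φ at each world:
  a (successors ∅): φ is false.
  b (successors {a, f}): φ is true.
  c (successors ∅): φ is false.
  d (successors {a, c}): φ is true.
  e (successors {d}): φ is true.
  f (successors ∅): φ is false.
For instance, at e:
  At e: []((r | s) | r) is false, so ~[]((r | s) | r) is true.
    At e: []((r | s) | r) requires (r | s) | r at every successor {d}.
      (r | s) | r fails at d, so []((r | s) | r) is false at e.
Satisfying worlds: {b, d, e}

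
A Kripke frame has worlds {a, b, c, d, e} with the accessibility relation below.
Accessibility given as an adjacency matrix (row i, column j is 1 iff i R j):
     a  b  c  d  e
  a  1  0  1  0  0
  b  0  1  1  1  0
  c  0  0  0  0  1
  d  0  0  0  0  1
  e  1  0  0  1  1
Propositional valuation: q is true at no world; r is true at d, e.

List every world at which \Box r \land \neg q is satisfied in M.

c, d

Let φ = \Box r \land \neg q. Evaluate φ at each world:
  a (successors {a, c}): φ is false.
  b (successors {b, c, d}): φ is false.
  c (successors {e}): φ is true.
  d (successors {e}): φ is true.
  e (successors {a, d, e}): φ is false.
For instance, at d:
  At d: \Box r is true, \neg q is true, so \Box r \land \neg q is true.
    At d: \Box r requires r at every successor {e}.
      At e: r is true.
    So \Box r is true at d.
Satisfying worlds: {c, d}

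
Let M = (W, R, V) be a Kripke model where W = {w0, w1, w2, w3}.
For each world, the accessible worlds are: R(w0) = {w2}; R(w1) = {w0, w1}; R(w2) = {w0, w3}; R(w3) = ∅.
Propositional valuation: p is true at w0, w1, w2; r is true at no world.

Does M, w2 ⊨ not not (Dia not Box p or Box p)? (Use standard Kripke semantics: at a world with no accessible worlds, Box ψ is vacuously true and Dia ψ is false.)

At w2: not (Dia not Box p or Box p) is true, so not not (Dia not Box p or Box p) is false.
  At w2: Dia not Box p or Box p is false, so not (Dia not Box p or Box p) is true.
    At w2: Dia not Box p is false, Box p is false, so Dia not Box p or Box p is false.
      At w2: Dia not Box p requires not Box p at some successor in {w0, w3}.
        At w0: not Box p is false.
        At w3: not Box p is false.
      So Dia not Box p is false at w2.
      At w2: Box p requires p at every successor {w0, w3}.
        p fails at w3, so Box p is false at w2.

No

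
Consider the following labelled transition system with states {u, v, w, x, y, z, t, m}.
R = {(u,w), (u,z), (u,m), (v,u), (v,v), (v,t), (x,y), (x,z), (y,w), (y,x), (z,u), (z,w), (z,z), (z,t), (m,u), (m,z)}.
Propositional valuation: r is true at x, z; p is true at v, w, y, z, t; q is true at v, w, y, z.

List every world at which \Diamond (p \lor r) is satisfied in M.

Let φ = \Diamond (p \lor r). Evaluate φ at each world:
  u (successors {w, z, m}): φ is true.
  v (successors {u, v, t}): φ is true.
  w (successors ∅): φ is false.
  x (successors {y, z}): φ is true.
  y (successors {w, x}): φ is true.
  z (successors {u, w, z, t}): φ is true.
  t (successors ∅): φ is false.
  m (successors {u, z}): φ is true.
For instance, at x:
  At x: \Diamond (p \lor r) requires p \lor r at some successor in {y, z}.
    p \lor r holds at y, so \Diamond (p \lor r) is true at x.
Satisfying worlds: {u, v, x, y, z, m}

u, v, x, y, z, m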